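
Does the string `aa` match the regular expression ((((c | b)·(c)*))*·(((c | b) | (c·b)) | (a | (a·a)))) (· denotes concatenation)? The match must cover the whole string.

Split as ε·aa: (((c|b)·(c)*))* matches ε and (((c|b)|(c·b))|(a|(a·a))) matches aa.

yes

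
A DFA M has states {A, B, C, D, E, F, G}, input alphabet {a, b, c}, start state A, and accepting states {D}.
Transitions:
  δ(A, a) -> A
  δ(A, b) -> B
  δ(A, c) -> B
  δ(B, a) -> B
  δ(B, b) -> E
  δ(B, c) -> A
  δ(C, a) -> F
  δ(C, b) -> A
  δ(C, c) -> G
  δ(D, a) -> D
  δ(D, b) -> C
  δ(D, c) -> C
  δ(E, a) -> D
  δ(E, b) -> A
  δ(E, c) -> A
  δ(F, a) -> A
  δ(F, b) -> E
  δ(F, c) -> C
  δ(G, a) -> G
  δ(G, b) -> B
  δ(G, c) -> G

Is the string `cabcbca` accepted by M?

rejected

A --c--> B
B --a--> B
B --b--> E
E --c--> A
A --b--> B
B --c--> A
A --a--> A
End in state A, which is not an accepting state.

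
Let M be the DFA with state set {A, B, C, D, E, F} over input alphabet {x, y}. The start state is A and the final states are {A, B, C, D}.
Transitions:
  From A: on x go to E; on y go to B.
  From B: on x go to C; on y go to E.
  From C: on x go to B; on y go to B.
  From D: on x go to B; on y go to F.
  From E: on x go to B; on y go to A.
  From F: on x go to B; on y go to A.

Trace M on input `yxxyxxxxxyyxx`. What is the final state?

A --y--> B
B --x--> C
C --x--> B
B --y--> E
E --x--> B
B --x--> C
C --x--> B
B --x--> C
C --x--> B
B --y--> E
E --y--> A
A --x--> E
E --x--> B

B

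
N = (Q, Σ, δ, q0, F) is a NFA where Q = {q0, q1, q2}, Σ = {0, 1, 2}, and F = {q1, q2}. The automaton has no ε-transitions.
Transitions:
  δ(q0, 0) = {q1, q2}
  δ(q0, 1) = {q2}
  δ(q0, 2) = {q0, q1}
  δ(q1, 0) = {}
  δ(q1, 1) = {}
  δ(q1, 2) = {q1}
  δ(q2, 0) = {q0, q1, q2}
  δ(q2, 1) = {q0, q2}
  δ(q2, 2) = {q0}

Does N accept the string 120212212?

Start: {q0}
read 1: {q2}
read 2: {q0}
read 0: {q1, q2}
read 2: {q0, q1}
read 1: {q2}
read 2: {q0}
read 2: {q0, q1}
read 1: {q2}
read 2: {q0}
Reachable ∩ accepting = {} — empty.

rejected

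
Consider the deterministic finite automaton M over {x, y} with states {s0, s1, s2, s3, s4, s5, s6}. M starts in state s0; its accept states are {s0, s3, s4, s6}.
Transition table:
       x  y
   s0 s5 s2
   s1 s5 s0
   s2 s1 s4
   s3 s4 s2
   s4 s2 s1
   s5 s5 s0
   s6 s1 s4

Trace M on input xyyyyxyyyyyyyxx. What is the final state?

s0 --x--> s5
s5 --y--> s0
s0 --y--> s2
s2 --y--> s4
s4 --y--> s1
s1 --x--> s5
s5 --y--> s0
s0 --y--> s2
s2 --y--> s4
s4 --y--> s1
s1 --y--> s0
s0 --y--> s2
s2 --y--> s4
s4 --x--> s2
s2 --x--> s1

s1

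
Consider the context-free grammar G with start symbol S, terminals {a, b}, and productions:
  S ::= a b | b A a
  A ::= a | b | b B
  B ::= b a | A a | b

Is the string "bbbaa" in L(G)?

S ⇒ bAa ⇒ bbBa ⇒ bbbaa

yes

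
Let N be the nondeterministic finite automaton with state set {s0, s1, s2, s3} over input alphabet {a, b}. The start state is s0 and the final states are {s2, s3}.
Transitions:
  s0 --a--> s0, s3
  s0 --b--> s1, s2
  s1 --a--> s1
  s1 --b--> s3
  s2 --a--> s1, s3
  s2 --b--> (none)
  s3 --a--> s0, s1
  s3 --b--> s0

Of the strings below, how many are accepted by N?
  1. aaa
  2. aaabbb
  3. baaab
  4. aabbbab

4

aaa: accepted
aaabbb: accepted
baaab: accepted
aabbbab: accepted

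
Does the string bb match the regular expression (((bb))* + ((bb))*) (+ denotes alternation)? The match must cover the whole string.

yes

The left alternative ((bb))* matches bb.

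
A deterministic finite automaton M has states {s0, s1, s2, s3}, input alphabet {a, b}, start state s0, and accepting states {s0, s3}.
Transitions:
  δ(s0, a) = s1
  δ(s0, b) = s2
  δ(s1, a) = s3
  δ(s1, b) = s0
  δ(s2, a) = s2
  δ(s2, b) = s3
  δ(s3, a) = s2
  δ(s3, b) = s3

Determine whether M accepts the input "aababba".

rejected

s0 --a--> s1
s1 --a--> s3
s3 --b--> s3
s3 --a--> s2
s2 --b--> s3
s3 --b--> s3
s3 --a--> s2
End in state s2, which is not an accepting state.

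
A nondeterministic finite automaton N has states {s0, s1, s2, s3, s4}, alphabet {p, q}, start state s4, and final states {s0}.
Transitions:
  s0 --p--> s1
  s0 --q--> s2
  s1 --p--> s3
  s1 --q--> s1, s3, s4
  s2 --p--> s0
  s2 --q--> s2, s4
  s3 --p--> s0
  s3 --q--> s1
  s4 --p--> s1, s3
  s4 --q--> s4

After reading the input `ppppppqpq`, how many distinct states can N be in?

4

Start: {s4}
read p: {s1, s3}
read p: {s0, s3}
read p: {s0, s1}
read p: {s1, s3}
read p: {s0, s3}
read p: {s0, s1}
read q: {s1, s2, s3, s4}
read p: {s0, s1, s3}
read q: {s1, s2, s3, s4}
Final reachable set {s1, s2, s3, s4} has 4 states.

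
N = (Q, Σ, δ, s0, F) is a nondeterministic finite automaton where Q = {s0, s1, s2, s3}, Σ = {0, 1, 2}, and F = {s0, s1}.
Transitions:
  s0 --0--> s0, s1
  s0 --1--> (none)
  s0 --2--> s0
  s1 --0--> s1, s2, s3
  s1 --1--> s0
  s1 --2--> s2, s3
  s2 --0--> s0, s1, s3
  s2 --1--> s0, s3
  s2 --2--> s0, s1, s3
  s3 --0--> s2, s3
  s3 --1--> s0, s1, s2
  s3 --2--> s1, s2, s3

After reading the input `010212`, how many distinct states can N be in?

4

Start: {s0}
read 0: {s0, s1}
read 1: {s0}
read 0: {s0, s1}
read 2: {s0, s2, s3}
read 1: {s0, s1, s2, s3}
read 2: {s0, s1, s2, s3}
Final reachable set {s0, s1, s2, s3} has 4 states.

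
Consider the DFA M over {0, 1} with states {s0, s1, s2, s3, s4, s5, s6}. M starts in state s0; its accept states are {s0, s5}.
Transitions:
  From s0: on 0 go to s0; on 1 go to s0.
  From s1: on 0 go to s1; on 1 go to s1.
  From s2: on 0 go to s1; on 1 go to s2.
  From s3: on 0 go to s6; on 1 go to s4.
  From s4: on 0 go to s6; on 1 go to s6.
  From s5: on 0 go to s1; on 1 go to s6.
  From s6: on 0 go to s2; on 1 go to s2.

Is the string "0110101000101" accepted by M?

s0 --0--> s0
s0 --1--> s0
s0 --1--> s0
s0 --0--> s0
s0 --1--> s0
s0 --0--> s0
s0 --1--> s0
s0 --0--> s0
s0 --0--> s0
s0 --0--> s0
s0 --1--> s0
s0 --0--> s0
s0 --1--> s0
End in state s0, which is an accepting state.

accepted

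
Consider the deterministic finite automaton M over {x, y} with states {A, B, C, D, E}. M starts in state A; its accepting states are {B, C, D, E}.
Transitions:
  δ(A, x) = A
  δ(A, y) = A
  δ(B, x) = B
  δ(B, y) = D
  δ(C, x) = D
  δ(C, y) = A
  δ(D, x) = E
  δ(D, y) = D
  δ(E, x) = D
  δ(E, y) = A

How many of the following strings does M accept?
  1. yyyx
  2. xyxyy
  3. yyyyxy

0

yyyx: rejected
xyxyy: rejected
yyyyxy: rejected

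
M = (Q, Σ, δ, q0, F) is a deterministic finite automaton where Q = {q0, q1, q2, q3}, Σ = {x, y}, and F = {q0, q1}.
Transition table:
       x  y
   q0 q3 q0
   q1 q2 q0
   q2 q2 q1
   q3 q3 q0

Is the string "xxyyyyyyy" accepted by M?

q0 --x--> q3
q3 --x--> q3
q3 --y--> q0
q0 --y--> q0
q0 --y--> q0
q0 --y--> q0
q0 --y--> q0
q0 --y--> q0
q0 --y--> q0
End in state q0, which is an accepting state.

accepted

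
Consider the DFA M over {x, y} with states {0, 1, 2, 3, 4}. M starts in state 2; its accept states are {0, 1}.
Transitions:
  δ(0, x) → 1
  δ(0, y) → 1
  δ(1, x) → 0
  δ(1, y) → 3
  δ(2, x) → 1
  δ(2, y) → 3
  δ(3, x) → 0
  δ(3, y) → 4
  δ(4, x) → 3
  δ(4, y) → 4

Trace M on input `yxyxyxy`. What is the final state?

1

2 --y--> 3
3 --x--> 0
0 --y--> 1
1 --x--> 0
0 --y--> 1
1 --x--> 0
0 --y--> 1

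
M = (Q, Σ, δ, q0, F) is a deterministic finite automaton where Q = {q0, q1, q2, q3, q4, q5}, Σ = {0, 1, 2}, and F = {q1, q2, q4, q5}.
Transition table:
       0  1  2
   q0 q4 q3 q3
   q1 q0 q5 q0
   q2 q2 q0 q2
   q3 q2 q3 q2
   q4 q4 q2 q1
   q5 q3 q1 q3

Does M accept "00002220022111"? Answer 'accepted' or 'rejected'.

rejected

q0 --0--> q4
q4 --0--> q4
q4 --0--> q4
q4 --0--> q4
q4 --2--> q1
q1 --2--> q0
q0 --2--> q3
q3 --0--> q2
q2 --0--> q2
q2 --2--> q2
q2 --2--> q2
q2 --1--> q0
q0 --1--> q3
q3 --1--> q3
End in state q3, which is not an accepting state.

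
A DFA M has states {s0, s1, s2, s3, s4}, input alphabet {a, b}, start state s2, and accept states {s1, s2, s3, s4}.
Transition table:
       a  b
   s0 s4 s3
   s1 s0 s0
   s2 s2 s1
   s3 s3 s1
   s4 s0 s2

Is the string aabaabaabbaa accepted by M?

rejected

s2 --a--> s2
s2 --a--> s2
s2 --b--> s1
s1 --a--> s0
s0 --a--> s4
s4 --b--> s2
s2 --a--> s2
s2 --a--> s2
s2 --b--> s1
s1 --b--> s0
s0 --a--> s4
s4 --a--> s0
End in state s0, which is not an accepting state.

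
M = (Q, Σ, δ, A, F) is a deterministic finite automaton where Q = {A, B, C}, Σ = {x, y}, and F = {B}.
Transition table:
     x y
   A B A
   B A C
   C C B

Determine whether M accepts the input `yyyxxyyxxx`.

A --y--> A
A --y--> A
A --y--> A
A --x--> B
B --x--> A
A --y--> A
A --y--> A
A --x--> B
B --x--> A
A --x--> B
End in state B, which is an accepting state.

accepted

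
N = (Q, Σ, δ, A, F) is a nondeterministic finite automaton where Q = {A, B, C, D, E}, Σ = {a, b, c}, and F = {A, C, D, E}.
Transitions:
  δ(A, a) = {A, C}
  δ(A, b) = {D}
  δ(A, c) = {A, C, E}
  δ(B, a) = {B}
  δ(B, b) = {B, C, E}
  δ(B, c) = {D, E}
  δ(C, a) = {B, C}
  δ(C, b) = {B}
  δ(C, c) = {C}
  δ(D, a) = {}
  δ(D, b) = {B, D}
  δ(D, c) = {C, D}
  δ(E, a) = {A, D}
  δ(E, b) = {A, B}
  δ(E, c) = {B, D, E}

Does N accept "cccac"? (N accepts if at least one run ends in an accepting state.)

Start: {A}
read c: {A, C, E}
read c: {A, B, C, D, E}
read c: {A, B, C, D, E}
read a: {A, B, C, D}
read c: {A, C, D, E}
Reachable ∩ accepting = {A, C, D, E} — nonempty.

accepted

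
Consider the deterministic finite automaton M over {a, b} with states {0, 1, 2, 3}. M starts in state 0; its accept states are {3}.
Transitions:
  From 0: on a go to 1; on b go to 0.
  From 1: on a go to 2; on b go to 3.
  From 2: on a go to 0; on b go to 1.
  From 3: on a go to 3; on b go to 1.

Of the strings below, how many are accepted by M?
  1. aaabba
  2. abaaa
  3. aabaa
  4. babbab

aaabba: rejected
abaaa: accepted
aabaa: rejected
babbab: rejected

1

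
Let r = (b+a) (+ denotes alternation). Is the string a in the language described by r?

The right alternative a matches a.

yes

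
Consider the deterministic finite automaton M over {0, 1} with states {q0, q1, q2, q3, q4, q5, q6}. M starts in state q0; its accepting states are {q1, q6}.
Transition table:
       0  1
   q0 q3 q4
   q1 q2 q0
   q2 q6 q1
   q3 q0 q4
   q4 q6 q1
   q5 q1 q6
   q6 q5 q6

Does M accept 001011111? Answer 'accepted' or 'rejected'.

accepted

q0 --0--> q3
q3 --0--> q0
q0 --1--> q4
q4 --0--> q6
q6 --1--> q6
q6 --1--> q6
q6 --1--> q6
q6 --1--> q6
q6 --1--> q6
End in state q6, which is an accepting state.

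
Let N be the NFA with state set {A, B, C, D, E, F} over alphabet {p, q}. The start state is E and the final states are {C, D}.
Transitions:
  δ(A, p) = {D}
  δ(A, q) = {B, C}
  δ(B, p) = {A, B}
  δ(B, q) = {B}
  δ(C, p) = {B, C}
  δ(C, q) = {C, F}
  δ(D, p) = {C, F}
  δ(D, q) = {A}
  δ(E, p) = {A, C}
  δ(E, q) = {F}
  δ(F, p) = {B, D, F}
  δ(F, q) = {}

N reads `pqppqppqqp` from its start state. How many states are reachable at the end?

5

Start: {E}
read p: {A, C}
read q: {B, C, F}
read p: {A, B, C, D, F}
read p: {A, B, C, D, F}
read q: {A, B, C, F}
read p: {A, B, C, D, F}
read p: {A, B, C, D, F}
read q: {A, B, C, F}
read q: {B, C, F}
read p: {A, B, C, D, F}
Final reachable set {A, B, C, D, F} has 5 states.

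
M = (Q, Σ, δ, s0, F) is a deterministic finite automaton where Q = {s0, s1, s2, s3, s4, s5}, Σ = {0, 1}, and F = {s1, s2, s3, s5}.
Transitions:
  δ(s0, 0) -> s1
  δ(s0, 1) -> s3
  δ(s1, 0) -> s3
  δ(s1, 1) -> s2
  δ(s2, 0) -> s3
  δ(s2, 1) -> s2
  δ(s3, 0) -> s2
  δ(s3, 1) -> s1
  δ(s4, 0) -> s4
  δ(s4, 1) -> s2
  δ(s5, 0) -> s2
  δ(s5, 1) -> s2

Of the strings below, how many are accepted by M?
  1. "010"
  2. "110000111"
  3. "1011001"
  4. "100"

"010": accepted
"110000111": accepted
"1011001": accepted
"100": accepted

4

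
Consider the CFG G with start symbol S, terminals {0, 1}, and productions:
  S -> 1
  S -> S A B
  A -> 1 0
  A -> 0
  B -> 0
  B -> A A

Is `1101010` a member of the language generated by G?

yes

S ⇒ SAB ⇒ 1AB ⇒ 110B ⇒ 110AA ⇒ 11010A ⇒ 1101010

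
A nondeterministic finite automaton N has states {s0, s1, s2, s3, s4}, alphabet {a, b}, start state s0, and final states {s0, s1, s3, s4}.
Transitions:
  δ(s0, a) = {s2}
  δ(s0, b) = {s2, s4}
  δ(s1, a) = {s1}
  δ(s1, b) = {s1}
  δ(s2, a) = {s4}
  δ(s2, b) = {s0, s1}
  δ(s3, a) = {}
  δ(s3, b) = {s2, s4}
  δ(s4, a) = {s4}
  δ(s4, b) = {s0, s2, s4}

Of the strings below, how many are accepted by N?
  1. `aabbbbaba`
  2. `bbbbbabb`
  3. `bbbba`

`aabbbbaba`: accepted
`bbbbbabb`: accepted
`bbbba`: accepted

3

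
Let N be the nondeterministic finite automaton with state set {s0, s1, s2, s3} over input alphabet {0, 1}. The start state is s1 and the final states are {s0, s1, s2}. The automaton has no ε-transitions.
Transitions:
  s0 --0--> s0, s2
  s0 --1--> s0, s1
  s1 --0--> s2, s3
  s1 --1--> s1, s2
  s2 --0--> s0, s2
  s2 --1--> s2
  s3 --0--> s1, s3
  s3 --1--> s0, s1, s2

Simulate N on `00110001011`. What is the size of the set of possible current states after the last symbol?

Start: {s1}
read 0: {s2, s3}
read 0: {s0, s1, s2, s3}
read 1: {s0, s1, s2}
read 1: {s0, s1, s2}
read 0: {s0, s2, s3}
read 0: {s0, s1, s2, s3}
read 0: {s0, s1, s2, s3}
read 1: {s0, s1, s2}
read 0: {s0, s2, s3}
read 1: {s0, s1, s2}
read 1: {s0, s1, s2}
Final reachable set {s0, s1, s2} has 3 states.

3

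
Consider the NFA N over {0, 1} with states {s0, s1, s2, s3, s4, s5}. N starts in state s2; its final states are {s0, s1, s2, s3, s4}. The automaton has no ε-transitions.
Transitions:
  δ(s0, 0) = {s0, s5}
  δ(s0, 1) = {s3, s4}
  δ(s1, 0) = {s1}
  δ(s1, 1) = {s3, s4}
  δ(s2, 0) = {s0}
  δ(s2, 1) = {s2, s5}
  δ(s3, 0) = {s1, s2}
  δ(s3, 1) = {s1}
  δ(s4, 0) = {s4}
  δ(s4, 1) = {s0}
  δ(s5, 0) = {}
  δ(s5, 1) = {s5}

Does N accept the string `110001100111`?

accepted

Start: {s2}
read 1: {s2, s5}
read 1: {s2, s5}
read 0: {s0}
read 0: {s0, s5}
read 0: {s0, s5}
read 1: {s3, s4, s5}
read 1: {s0, s1, s5}
read 0: {s0, s1, s5}
read 0: {s0, s1, s5}
read 1: {s3, s4, s5}
read 1: {s0, s1, s5}
read 1: {s3, s4, s5}
Reachable ∩ accepting = {s3, s4} — nonempty.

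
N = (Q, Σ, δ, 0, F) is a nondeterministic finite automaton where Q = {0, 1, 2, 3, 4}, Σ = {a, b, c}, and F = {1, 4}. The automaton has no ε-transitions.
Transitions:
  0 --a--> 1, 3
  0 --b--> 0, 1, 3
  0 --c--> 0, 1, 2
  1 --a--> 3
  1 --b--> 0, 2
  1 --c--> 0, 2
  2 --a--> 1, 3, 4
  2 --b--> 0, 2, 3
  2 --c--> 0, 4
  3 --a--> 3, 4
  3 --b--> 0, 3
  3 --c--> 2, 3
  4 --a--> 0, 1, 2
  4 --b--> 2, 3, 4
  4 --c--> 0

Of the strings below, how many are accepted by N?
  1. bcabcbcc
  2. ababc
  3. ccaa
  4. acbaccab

bcabcbcc: accepted
ababc: accepted
ccaa: accepted
acbaccab: accepted

4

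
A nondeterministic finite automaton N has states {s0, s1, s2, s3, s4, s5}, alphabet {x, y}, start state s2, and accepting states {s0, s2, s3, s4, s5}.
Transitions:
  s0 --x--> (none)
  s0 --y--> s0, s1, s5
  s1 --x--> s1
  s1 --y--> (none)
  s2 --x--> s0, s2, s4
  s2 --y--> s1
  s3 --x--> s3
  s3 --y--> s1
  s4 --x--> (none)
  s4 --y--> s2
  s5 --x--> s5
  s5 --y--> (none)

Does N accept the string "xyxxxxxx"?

Start: {s2}
read x: {s0, s2, s4}
read y: {s0, s1, s2, s5}
read x: {s0, s1, s2, s4, s5}
read x: {s0, s1, s2, s4, s5}
read x: {s0, s1, s2, s4, s5}
read x: {s0, s1, s2, s4, s5}
read x: {s0, s1, s2, s4, s5}
read x: {s0, s1, s2, s4, s5}
Reachable ∩ accepting = {s0, s2, s4, s5} — nonempty.

accepted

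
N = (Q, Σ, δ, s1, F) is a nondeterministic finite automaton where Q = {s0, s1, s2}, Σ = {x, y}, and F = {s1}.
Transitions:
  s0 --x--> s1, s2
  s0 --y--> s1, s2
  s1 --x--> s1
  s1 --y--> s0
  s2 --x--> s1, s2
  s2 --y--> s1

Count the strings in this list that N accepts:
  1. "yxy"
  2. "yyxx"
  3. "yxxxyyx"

"yxy": accepted
"yyxx": accepted
"yxxxyyx": accepted

3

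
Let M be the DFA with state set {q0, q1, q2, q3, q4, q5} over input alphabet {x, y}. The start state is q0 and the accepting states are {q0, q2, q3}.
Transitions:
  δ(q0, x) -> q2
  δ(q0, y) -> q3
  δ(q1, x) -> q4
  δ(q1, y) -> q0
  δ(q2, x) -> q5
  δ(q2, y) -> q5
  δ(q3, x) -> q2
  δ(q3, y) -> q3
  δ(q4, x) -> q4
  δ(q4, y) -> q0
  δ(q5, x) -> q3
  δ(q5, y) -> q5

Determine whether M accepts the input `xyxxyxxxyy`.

q0 --x--> q2
q2 --y--> q5
q5 --x--> q3
q3 --x--> q2
q2 --y--> q5
q5 --x--> q3
q3 --x--> q2
q2 --x--> q5
q5 --y--> q5
q5 --y--> q5
End in state q5, which is not an accepting state.

rejected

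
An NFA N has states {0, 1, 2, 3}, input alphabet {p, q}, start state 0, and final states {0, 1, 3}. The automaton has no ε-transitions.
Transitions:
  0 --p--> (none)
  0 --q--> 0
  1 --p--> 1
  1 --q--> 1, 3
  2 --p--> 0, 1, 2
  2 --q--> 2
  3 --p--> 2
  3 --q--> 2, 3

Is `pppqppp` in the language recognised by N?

Start: {0}
read p: {}
The reachable set is empty and stays empty for the remaining 6 symbols.
Reachable ∩ accepting = {} — empty.

rejected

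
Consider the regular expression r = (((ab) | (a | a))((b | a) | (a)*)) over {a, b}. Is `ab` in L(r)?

yes

Split as a·b: ((ab)|(a|a)) matches a and ((b|a)|(a)*) matches b.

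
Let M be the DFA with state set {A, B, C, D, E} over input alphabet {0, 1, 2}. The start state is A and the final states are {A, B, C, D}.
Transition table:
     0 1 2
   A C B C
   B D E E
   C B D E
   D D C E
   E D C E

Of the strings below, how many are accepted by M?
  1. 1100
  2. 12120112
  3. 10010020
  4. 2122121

3

1100: accepted
12120112: rejected
10010020: accepted
2122121: accepted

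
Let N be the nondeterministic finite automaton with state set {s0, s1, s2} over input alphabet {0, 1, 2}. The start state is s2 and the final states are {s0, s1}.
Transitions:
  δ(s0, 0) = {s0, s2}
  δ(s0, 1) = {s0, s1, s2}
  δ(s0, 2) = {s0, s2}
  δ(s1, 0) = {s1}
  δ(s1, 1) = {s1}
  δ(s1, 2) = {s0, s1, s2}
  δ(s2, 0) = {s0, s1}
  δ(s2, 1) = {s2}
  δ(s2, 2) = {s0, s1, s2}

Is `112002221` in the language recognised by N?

Start: {s2}
read 1: {s2}
read 1: {s2}
read 2: {s0, s1, s2}
read 0: {s0, s1, s2}
read 0: {s0, s1, s2}
read 2: {s0, s1, s2}
read 2: {s0, s1, s2}
read 2: {s0, s1, s2}
read 1: {s0, s1, s2}
Reachable ∩ accepting = {s0, s1} — nonempty.

accepted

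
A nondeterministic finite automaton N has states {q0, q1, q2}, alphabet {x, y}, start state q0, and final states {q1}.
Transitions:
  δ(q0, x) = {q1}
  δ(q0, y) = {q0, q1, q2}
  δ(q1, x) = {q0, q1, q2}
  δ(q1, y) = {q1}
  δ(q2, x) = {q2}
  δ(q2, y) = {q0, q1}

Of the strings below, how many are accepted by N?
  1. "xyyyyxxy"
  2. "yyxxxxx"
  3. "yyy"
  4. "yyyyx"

"xyyyyxxy": accepted
"yyxxxxx": accepted
"yyy": accepted
"yyyyx": accepted

4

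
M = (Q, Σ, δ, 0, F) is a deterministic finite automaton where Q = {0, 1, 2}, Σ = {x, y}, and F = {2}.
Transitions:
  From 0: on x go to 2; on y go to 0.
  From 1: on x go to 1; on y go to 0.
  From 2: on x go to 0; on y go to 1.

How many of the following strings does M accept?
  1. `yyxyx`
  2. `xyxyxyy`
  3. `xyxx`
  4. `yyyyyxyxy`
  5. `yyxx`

`yyxyx`: rejected
`xyxyxyy`: rejected
`xyxx`: rejected
`yyyyyxyxy`: rejected
`yyxx`: rejected

0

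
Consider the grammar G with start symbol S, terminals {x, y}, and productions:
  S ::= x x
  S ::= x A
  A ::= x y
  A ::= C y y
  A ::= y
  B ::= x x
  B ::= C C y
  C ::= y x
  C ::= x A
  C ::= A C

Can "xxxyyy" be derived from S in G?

S ⇒ xA ⇒ xCyy ⇒ xxAyy ⇒ xxxyyy

yes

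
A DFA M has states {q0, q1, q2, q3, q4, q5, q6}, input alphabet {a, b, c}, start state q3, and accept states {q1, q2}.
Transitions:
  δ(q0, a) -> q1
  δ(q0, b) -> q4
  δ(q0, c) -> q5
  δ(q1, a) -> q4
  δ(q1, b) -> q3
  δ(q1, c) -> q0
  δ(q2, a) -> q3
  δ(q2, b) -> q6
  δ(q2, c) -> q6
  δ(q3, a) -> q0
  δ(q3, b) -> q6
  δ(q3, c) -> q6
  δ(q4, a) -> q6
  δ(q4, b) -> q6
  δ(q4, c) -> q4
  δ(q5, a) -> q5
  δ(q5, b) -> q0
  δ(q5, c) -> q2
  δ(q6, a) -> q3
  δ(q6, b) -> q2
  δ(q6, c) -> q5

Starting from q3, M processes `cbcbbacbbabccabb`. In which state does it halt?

q3 --c--> q6
q6 --b--> q2
q2 --c--> q6
q6 --b--> q2
q2 --b--> q6
q6 --a--> q3
q3 --c--> q6
q6 --b--> q2
q2 --b--> q6
q6 --a--> q3
q3 --b--> q6
q6 --c--> q5
q5 --c--> q2
q2 --a--> q3
q3 --b--> q6
q6 --b--> q2

q2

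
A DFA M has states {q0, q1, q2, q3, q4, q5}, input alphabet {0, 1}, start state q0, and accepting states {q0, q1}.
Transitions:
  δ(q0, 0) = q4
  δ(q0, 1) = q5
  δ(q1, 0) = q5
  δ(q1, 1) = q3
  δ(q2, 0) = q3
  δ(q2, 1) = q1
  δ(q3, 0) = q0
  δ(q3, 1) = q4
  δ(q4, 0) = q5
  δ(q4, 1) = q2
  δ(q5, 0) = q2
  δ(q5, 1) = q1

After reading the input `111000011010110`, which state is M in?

q0 --1--> q5
q5 --1--> q1
q1 --1--> q3
q3 --0--> q0
q0 --0--> q4
q4 --0--> q5
q5 --0--> q2
q2 --1--> q1
q1 --1--> q3
q3 --0--> q0
q0 --1--> q5
q5 --0--> q2
q2 --1--> q1
q1 --1--> q3
q3 --0--> q0

q0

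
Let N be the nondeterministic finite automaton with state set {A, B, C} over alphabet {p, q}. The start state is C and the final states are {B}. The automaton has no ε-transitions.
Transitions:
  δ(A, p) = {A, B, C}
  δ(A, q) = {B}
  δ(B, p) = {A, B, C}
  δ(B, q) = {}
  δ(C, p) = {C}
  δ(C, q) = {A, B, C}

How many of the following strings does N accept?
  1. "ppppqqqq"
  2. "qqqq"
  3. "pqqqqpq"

"ppppqqqq": accepted
"qqqq": accepted
"pqqqqpq": accepted

3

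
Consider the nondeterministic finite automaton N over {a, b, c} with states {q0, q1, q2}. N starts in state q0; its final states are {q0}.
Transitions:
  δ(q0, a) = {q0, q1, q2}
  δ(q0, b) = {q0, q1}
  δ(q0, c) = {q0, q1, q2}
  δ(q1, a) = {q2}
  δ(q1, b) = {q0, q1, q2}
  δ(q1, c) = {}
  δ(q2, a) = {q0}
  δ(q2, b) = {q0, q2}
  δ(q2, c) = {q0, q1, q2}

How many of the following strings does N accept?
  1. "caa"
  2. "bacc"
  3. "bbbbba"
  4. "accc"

4

"caa": accepted
"bacc": accepted
"bbbbba": accepted
"accc": accepted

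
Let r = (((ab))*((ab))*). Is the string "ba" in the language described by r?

No split of ba into u·v has ((ab))* matching u and ((ab))* matching v.

no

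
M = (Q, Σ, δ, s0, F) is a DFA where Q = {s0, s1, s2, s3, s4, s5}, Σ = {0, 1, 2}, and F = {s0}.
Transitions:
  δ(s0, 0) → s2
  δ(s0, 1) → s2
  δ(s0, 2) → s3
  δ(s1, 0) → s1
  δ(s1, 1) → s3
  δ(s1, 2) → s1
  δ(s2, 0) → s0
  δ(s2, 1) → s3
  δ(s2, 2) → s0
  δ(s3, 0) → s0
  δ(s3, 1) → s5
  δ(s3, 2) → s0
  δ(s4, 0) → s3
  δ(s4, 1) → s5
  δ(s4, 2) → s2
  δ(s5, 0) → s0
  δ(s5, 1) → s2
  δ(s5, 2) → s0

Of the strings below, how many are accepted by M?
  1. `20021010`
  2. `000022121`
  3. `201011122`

`20021010`: accepted
`000022121`: rejected
`201011122`: rejected

1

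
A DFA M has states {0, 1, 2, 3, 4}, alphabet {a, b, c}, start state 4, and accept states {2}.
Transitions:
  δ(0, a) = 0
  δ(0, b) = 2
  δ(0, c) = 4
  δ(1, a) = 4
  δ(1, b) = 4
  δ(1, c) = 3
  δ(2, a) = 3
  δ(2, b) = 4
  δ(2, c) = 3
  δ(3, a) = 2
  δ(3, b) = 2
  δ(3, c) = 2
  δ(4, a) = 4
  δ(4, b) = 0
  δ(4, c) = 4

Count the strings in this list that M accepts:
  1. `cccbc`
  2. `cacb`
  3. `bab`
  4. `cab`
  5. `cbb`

2

`cccbc`: rejected
`cacb`: rejected
`bab`: accepted
`cab`: rejected
`cbb`: accepted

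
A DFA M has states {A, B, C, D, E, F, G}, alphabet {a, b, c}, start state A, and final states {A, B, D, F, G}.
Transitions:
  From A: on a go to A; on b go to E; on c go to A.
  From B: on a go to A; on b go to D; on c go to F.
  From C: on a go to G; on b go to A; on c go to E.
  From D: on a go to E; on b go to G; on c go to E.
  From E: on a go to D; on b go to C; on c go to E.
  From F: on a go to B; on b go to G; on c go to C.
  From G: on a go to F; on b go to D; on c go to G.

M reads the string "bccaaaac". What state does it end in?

E

A --b--> E
E --c--> E
E --c--> E
E --a--> D
D --a--> E
E --a--> D
D --a--> E
E --c--> E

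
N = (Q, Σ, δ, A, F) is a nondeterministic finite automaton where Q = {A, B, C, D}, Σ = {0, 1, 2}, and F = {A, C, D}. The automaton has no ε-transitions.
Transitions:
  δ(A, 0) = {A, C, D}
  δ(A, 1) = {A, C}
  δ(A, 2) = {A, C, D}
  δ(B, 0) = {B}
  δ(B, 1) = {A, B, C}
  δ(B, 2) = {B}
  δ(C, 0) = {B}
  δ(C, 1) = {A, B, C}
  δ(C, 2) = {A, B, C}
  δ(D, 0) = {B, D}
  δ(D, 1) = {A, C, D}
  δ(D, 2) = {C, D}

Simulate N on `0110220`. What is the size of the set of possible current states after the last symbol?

Start: {A}
read 0: {A, C, D}
read 1: {A, B, C, D}
read 1: {A, B, C, D}
read 0: {A, B, C, D}
read 2: {A, B, C, D}
read 2: {A, B, C, D}
read 0: {A, B, C, D}
Final reachable set {A, B, C, D} has 4 states.

4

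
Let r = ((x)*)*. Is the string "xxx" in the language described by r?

yes

Split into 3 pieces x · x · x; each matches (x)*.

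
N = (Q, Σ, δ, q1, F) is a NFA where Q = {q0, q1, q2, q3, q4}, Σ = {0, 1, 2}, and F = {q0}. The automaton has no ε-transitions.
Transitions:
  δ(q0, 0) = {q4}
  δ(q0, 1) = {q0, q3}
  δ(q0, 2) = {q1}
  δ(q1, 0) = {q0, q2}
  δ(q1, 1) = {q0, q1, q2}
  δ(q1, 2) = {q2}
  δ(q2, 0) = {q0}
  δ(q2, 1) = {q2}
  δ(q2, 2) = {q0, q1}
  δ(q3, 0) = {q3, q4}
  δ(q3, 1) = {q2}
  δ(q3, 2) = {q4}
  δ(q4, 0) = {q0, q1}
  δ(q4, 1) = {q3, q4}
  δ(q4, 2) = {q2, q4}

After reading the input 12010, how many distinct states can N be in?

4

Start: {q1}
read 1: {q0, q1, q2}
read 2: {q0, q1, q2}
read 0: {q0, q2, q4}
read 1: {q0, q2, q3, q4}
read 0: {q0, q1, q3, q4}
Final reachable set {q0, q1, q3, q4} has 4 states.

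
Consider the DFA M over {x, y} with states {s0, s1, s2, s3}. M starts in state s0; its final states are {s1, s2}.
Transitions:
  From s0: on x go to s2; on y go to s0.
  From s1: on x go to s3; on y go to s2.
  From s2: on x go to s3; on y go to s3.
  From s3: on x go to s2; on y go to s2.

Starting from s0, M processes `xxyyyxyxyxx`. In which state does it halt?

s2

s0 --x--> s2
s2 --x--> s3
s3 --y--> s2
s2 --y--> s3
s3 --y--> s2
s2 --x--> s3
s3 --y--> s2
s2 --x--> s3
s3 --y--> s2
s2 --x--> s3
s3 --x--> s2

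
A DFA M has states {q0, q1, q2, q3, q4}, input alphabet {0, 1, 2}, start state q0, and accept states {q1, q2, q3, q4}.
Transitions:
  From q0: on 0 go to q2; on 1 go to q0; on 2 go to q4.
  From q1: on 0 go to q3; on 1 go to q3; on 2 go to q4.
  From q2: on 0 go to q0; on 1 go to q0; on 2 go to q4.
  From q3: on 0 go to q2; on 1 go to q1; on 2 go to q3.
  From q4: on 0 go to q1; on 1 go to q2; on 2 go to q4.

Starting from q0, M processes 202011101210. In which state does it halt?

q0

q0 --2--> q4
q4 --0--> q1
q1 --2--> q4
q4 --0--> q1
q1 --1--> q3
q3 --1--> q1
q1 --1--> q3
q3 --0--> q2
q2 --1--> q0
q0 --2--> q4
q4 --1--> q2
q2 --0--> q0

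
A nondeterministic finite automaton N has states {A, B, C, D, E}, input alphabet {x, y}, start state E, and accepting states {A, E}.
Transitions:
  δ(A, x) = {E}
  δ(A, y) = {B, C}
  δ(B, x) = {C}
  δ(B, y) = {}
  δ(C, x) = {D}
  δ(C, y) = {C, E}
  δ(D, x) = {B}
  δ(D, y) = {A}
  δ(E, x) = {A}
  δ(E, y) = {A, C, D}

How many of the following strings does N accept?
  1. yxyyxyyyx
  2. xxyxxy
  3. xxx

yxyyxyyyx: accepted
xxyxxy: accepted
xxx: accepted

3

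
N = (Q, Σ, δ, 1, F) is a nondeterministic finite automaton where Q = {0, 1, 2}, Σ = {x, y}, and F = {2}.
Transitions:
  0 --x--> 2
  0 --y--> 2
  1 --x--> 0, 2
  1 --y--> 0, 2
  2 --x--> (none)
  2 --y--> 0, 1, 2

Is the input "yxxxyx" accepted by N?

Start: {1}
read y: {0, 2}
read x: {2}
read x: {}
The reachable set is empty and stays empty for the remaining 3 symbols.
Reachable ∩ accepting = {} — empty.

rejected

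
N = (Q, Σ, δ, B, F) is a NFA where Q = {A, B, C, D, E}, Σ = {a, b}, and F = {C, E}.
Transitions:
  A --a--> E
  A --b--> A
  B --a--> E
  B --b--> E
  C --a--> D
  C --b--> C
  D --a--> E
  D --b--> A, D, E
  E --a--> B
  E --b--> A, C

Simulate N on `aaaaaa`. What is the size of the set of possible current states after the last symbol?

Start: {B}
read a: {E}
read a: {B}
read a: {E}
read a: {B}
read a: {E}
read a: {B}
Final reachable set {B} has 1 state.

1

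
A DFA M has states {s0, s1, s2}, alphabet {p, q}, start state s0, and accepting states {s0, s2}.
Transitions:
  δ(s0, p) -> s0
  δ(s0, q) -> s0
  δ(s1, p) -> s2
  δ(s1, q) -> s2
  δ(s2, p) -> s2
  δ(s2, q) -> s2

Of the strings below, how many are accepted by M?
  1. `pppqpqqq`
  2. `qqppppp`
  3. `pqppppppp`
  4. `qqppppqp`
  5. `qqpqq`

`pppqpqqq`: accepted
`qqppppp`: accepted
`pqppppppp`: accepted
`qqppppqp`: accepted
`qqpqq`: accepted

5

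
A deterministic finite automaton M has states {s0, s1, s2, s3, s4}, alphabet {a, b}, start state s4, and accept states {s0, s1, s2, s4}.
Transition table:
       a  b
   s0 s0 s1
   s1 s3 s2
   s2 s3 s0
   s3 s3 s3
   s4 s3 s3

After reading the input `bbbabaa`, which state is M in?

s4 --b--> s3
s3 --b--> s3
s3 --b--> s3
s3 --a--> s3
s3 --b--> s3
s3 --a--> s3
s3 --a--> s3

s3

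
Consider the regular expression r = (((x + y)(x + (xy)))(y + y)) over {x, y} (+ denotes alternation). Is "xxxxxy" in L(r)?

No split of xxxxxy into u·v has ((x+y)(x+(xy))) matching u and (y+y) matching v.

no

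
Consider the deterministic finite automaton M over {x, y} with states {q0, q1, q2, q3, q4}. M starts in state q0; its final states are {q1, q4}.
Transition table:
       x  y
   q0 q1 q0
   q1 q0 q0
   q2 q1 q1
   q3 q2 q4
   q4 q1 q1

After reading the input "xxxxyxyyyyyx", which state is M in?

q0 --x--> q1
q1 --x--> q0
q0 --x--> q1
q1 --x--> q0
q0 --y--> q0
q0 --x--> q1
q1 --y--> q0
q0 --y--> q0
q0 --y--> q0
q0 --y--> q0
q0 --y--> q0
q0 --x--> q1

q1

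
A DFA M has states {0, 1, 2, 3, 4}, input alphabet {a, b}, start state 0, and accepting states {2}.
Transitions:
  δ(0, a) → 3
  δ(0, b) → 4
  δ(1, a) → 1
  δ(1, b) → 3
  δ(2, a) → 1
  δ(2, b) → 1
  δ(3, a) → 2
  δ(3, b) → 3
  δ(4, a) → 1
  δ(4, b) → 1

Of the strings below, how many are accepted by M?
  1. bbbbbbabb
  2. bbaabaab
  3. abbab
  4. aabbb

bbbbbbabb: rejected
bbaabaab: rejected
abbab: rejected
aabbb: rejected

0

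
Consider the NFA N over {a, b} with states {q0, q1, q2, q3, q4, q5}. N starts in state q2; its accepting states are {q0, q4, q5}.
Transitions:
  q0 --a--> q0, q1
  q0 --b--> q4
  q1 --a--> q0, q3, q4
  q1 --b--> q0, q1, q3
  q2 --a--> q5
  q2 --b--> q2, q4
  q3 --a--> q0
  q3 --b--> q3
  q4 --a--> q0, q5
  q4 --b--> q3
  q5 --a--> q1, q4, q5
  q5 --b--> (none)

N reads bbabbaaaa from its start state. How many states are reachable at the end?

5

Start: {q2}
read b: {q2, q4}
read b: {q2, q3, q4}
read a: {q0, q5}
read b: {q4}
read b: {q3}
read a: {q0}
read a: {q0, q1}
read a: {q0, q1, q3, q4}
read a: {q0, q1, q3, q4, q5}
Final reachable set {q0, q1, q3, q4, q5} has 5 states.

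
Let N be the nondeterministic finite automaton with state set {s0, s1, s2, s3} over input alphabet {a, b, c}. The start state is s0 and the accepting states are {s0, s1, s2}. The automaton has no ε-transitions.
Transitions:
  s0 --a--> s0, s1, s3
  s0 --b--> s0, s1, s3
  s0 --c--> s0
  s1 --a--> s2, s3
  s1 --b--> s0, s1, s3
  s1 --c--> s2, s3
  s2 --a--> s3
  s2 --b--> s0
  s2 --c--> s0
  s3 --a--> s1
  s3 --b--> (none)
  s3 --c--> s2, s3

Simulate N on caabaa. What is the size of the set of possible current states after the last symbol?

4

Start: {s0}
read c: {s0}
read a: {s0, s1, s3}
read a: {s0, s1, s2, s3}
read b: {s0, s1, s3}
read a: {s0, s1, s2, s3}
read a: {s0, s1, s2, s3}
Final reachable set {s0, s1, s2, s3} has 4 states.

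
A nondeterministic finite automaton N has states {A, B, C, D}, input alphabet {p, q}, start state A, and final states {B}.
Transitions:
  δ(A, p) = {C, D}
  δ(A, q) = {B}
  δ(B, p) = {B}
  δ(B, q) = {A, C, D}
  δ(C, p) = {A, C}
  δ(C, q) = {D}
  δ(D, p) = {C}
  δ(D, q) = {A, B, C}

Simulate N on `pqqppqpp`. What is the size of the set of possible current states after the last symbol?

Start: {A}
read p: {C, D}
read q: {A, B, C, D}
read q: {A, B, C, D}
read p: {A, B, C, D}
read p: {A, B, C, D}
read q: {A, B, C, D}
read p: {A, B, C, D}
read p: {A, B, C, D}
Final reachable set {A, B, C, D} has 4 states.

4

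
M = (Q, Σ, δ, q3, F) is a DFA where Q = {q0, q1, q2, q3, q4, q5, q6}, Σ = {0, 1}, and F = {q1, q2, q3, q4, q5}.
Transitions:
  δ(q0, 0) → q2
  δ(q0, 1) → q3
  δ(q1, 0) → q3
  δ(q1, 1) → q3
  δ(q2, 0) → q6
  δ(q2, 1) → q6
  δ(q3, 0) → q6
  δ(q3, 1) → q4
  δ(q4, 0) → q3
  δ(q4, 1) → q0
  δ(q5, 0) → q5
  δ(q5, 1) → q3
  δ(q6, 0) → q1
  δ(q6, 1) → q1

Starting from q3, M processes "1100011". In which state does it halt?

q4

q3 --1--> q4
q4 --1--> q0
q0 --0--> q2
q2 --0--> q6
q6 --0--> q1
q1 --1--> q3
q3 --1--> q4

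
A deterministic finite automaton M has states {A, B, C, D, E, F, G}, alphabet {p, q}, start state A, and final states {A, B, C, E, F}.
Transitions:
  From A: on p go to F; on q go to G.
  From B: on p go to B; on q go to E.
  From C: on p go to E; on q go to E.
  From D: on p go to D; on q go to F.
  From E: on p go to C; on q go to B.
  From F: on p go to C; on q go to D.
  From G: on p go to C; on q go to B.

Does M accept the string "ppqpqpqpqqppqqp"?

accepted

A --p--> F
F --p--> C
C --q--> E
E --p--> C
C --q--> E
E --p--> C
C --q--> E
E --p--> C
C --q--> E
E --q--> B
B --p--> B
B --p--> B
B --q--> E
E --q--> B
B --p--> B
End in state B, which is an accepting state.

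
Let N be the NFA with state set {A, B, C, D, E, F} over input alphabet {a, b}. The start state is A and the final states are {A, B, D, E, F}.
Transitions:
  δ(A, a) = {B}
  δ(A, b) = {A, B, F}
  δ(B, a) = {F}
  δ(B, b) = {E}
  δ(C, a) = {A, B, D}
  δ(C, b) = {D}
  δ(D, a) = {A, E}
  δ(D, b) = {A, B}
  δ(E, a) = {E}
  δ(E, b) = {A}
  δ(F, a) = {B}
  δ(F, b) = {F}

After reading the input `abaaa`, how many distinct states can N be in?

1

Start: {A}
read a: {B}
read b: {E}
read a: {E}
read a: {E}
read a: {E}
Final reachable set {E} has 1 state.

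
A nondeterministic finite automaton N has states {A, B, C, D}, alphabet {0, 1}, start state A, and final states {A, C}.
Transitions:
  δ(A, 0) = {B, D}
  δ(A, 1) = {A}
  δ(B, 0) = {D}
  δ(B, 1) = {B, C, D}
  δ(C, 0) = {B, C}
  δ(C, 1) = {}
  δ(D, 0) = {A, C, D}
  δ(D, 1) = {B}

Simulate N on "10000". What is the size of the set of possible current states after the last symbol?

Start: {A}
read 1: {A}
read 0: {B, D}
read 0: {A, C, D}
read 0: {A, B, C, D}
read 0: {A, B, C, D}
Final reachable set {A, B, C, D} has 4 states.

4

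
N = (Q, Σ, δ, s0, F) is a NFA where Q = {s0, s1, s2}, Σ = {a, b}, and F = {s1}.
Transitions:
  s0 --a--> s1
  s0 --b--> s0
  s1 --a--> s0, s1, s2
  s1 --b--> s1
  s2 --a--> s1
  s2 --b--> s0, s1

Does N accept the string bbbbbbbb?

rejected

Start: {s0}
read b: {s0}
read b: {s0}
read b: {s0}
read b: {s0}
read b: {s0}
read b: {s0}
read b: {s0}
read b: {s0}
Reachable ∩ accepting = {} — empty.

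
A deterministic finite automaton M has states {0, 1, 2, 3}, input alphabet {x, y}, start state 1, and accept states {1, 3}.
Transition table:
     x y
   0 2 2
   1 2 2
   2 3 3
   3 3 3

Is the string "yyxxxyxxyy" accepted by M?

1 --y--> 2
2 --y--> 3
3 --x--> 3
3 --x--> 3
3 --x--> 3
3 --y--> 3
3 --x--> 3
3 --x--> 3
3 --y--> 3
3 --y--> 3
End in state 3, which is an accepting state.

accepted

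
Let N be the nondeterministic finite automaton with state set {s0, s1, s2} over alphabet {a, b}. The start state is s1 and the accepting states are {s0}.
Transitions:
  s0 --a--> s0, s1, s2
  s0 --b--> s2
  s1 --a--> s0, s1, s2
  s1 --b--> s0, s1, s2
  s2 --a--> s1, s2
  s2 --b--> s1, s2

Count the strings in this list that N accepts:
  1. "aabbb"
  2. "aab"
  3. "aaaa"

"aabbb": accepted
"aab": accepted
"aaaa": accepted

3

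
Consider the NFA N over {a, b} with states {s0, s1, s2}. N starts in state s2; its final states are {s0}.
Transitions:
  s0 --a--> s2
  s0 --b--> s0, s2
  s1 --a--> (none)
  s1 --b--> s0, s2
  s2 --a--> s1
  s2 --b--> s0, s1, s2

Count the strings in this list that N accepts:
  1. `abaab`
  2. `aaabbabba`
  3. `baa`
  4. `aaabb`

`abaab`: accepted
`aaabbabba`: rejected
`baa`: rejected
`aaabb`: rejected

1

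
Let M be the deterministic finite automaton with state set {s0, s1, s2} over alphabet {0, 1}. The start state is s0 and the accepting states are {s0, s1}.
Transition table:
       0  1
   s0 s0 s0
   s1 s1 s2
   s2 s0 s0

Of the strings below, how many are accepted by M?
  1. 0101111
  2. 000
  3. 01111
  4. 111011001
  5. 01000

5

0101111: accepted
000: accepted
01111: accepted
111011001: accepted
01000: accepted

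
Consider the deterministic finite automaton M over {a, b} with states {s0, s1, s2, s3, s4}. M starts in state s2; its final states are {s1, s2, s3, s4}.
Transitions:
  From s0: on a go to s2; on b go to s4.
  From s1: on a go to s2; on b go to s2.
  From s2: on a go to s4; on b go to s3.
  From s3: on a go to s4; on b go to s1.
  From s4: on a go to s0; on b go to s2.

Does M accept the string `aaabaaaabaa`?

rejected

s2 --a--> s4
s4 --a--> s0
s0 --a--> s2
s2 --b--> s3
s3 --a--> s4
s4 --a--> s0
s0 --a--> s2
s2 --a--> s4
s4 --b--> s2
s2 --a--> s4
s4 --a--> s0
End in state s0, which is not an accepting state.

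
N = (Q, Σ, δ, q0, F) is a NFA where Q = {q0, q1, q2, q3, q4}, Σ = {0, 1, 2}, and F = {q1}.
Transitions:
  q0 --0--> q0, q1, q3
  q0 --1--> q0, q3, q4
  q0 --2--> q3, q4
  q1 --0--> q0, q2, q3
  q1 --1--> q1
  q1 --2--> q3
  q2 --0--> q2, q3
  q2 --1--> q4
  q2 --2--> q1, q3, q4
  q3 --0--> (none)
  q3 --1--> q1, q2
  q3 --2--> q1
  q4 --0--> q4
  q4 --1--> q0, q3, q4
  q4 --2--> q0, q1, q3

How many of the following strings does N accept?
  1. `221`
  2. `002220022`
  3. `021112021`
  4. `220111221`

4

`221`: accepted
`002220022`: accepted
`021112021`: accepted
`220111221`: accepted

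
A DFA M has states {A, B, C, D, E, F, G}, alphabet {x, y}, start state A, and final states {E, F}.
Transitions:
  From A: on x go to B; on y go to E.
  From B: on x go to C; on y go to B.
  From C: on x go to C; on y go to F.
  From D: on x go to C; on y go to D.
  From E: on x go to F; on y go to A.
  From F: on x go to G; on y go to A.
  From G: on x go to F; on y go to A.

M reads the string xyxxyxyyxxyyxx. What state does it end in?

A --x--> B
B --y--> B
B --x--> C
C --x--> C
C --y--> F
F --x--> G
G --y--> A
A --y--> E
E --x--> F
F --x--> G
G --y--> A
A --y--> E
E --x--> F
F --x--> G

G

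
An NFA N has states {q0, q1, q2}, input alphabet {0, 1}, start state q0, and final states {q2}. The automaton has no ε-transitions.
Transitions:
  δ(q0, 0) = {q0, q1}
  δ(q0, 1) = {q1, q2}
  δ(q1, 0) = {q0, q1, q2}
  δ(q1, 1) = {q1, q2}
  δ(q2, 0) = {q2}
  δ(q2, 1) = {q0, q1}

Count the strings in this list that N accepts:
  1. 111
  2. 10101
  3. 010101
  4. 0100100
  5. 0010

5

111: accepted
10101: accepted
010101: accepted
0100100: accepted
0010: accepted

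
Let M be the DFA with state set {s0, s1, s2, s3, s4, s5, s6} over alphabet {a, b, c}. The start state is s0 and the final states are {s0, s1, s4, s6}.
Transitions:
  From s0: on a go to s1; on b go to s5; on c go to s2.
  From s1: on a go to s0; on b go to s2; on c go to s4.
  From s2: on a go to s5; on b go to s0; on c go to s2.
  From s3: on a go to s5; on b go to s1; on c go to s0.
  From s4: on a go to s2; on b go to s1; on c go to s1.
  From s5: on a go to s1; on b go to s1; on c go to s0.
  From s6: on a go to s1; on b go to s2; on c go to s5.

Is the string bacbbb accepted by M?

accepted

s0 --b--> s5
s5 --a--> s1
s1 --c--> s4
s4 --b--> s1
s1 --b--> s2
s2 --b--> s0
End in state s0, which is an accepting state.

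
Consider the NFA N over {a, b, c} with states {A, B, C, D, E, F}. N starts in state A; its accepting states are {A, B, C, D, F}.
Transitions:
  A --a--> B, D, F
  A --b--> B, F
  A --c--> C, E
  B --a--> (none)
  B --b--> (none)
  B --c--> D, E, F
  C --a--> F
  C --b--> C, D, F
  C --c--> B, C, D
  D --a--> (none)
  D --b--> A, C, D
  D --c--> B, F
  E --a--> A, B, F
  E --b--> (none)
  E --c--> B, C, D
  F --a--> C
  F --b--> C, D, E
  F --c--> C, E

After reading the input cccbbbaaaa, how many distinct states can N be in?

2

Start: {A}
read c: {C, E}
read c: {B, C, D}
read c: {B, C, D, E, F}
read b: {A, C, D, E, F}
read b: {A, B, C, D, E, F}
read b: {A, B, C, D, E, F}
read a: {A, B, C, D, F}
read a: {B, C, D, F}
read a: {C, F}
read a: {C, F}
Final reachable set {C, F} has 2 states.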